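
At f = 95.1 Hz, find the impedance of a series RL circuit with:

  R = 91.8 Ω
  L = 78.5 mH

Step 1 — Angular frequency: ω = 2π·f = 2π·95.1 = 597.5 rad/s.
Step 2 — Component impedances:
  R: Z = R = 91.8 Ω
  L: Z = jωL = j·597.5·0.0785 = 0 + j46.91 Ω
Step 3 — Series combination: Z_total = R + L = 91.8 + j46.91 Ω = 103.1∠27.1° Ω.

Z = 91.8 + j46.91 Ω = 103.1∠27.1° Ω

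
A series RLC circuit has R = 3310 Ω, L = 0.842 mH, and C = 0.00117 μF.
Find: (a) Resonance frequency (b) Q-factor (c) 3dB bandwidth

Step 1 — Resonance condition Im(Z)=0 gives ω₀ = 1/√(LC).
Step 2 — ω₀ = 1/√(0.000842·1.17e-09) = 1.008e+06 rad/s.
Step 3 — f₀ = ω₀/(2π) = 1.604e+05 Hz.
Step 4 — Series Q: Q = ω₀L/R = 1.008e+06·0.000842/3310 = 0.2563.
Step 5 — 3dB bandwidth: Δω = ω₀/Q = 3.931e+06 rad/s; BW = Δω/(2π) = 6.257e+05 Hz.

(a) f₀ = 1.604e+05 Hz  (b) Q = 0.2563  (c) BW = 6.257e+05 Hz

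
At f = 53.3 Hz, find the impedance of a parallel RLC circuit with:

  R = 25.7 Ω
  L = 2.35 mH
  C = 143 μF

Step 1 — Angular frequency: ω = 2π·f = 2π·53.3 = 334.9 rad/s.
Step 2 — Component impedances:
  R: Z = R = 25.7 Ω
  L: Z = jωL = j·334.9·0.00235 = 0 + j0.787 Ω
  C: Z = 1/(jωC) = -j/(ω·C) = 0 - j20.88 Ω
Step 3 — Parallel combination: 1/Z_total = 1/R + 1/L + 1/C; Z_total = 0.026 + j0.817 Ω = 0.8174∠88.2° Ω.

Z = 0.026 + j0.817 Ω = 0.8174∠88.2° Ω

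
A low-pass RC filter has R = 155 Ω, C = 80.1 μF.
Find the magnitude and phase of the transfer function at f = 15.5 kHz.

Step 1 — Angular frequency: ω = 2π·1.55e+04 = 9.739e+04 rad/s.
Step 2 — Transfer function: H(jω) = 1/(1 + jωRC).
Step 3 — Denominator: 1 + jωRC = 1 + j·9.739e+04·155·8.01e-05 = 1 + j1209.
Step 4 — H = 6.84e-07 - j0.000827.
Step 5 — Magnitude: |H| = 0.000827 (-61.6 dB); phase: φ = -90.0°.

|H| = 0.000827 (-61.6 dB), φ = -90.0°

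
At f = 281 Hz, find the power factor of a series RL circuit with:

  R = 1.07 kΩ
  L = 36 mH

Step 1 — Angular frequency: ω = 2π·f = 2π·281 = 1766 rad/s.
Step 2 — Component impedances:
  R: Z = R = 1070 Ω
  L: Z = jωL = j·1766·0.036 = 0 + j63.56 Ω
Step 3 — Series combination: Z_total = R + L = 1070 + j63.56 Ω = 1072∠3.4° Ω.
Step 4 — Power factor: PF = cos(φ) = Re(Z)/|Z| = 1070/1071.9 = 0.9982.
Step 5 — Type: Im(Z) = 63.56 ⇒ lagging (phase φ = 3.4°).

PF = 0.9982 (lagging, φ = 3.4°)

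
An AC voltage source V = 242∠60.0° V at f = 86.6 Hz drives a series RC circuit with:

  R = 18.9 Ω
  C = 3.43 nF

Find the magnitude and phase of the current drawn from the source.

Step 1 — Angular frequency: ω = 2π·f = 2π·86.6 = 544.1 rad/s.
Step 2 — Component impedances:
  R: Z = R = 18.9 Ω
  C: Z = 1/(jωC) = -j/(ω·C) = 0 - j5.358e+05 Ω
Step 3 — Series combination: Z_total = R + C = 18.9 - j5.358e+05 Ω = 5.358e+05∠-90.0° Ω.
Step 4 — Source phasor: V = 242∠60.0° V = 121 + j209.6 V.
Step 5 — Ohm's law: I = V / Z_total = (121 + j209.6) / (18.9 - j5.358e+05) = -0.0003911 + j0.0002258 A.
Step 6 — Convert to polar: |I| = 0.0004517 A, ∠I = 150.0°.

I = 0.0004517∠150.0° A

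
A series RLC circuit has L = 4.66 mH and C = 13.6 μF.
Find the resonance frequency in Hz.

Step 1 — Resonance condition Im(Z)=0 gives ω₀ = 1/√(LC).
Step 2 — ω₀ = 1/√(0.00466·1.36e-05) = 3972 rad/s.
Step 3 — f₀ = ω₀/(2π) = 632.2 Hz.

f₀ = 632.2 Hz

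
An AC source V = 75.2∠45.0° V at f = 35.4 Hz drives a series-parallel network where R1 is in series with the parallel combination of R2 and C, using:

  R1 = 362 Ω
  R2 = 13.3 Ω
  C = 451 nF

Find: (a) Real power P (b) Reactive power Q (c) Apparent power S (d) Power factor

Step 1 — Angular frequency: ω = 2π·f = 2π·35.4 = 222.4 rad/s.
Step 2 — Component impedances:
  R1: Z = R = 362 Ω
  R2: Z = R = 13.3 Ω
  C: Z = 1/(jωC) = -j/(ω·C) = 0 - j9969 Ω
Step 3 — Parallel branch: R2 || C = 1/(1/R2 + 1/C) = 13.3 - j0.01774 Ω.
Step 4 — Series with R1: Z_total = R1 + (R2 || C) = 375.3 - j0.01774 Ω = 375.3∠-0.0° Ω.
Step 5 — Source phasor: V = 75.2∠45.0° V = 53.17 + j53.17 V.
Step 6 — Current: I = V / Z = 0.1417 + j0.1417 A = 0.2004∠45.0° A.
Step 7 — Complex power: S = V·I* = 15.07 - j0.0007124 VA.
Step 8 — Real power: P = Re(S) = 15.07 W.
Step 9 — Reactive power: Q = Im(S) = -0.0007124 VAR.
Step 10 — Apparent power: |S| = 15.07 VA.
Step 11 — Power factor: PF = P/|S| = 1 (leading).

(a) P = 15.07 W  (b) Q = -0.0007124 VAR  (c) S = 15.07 VA  (d) PF = 1 (leading)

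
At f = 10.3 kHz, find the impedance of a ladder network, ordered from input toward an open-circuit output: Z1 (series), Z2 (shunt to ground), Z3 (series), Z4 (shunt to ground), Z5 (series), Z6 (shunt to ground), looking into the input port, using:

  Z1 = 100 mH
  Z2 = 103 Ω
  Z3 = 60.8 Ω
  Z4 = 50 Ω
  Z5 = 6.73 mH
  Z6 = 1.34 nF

Step 1 — Angular frequency: ω = 2π·f = 2π·1.03e+04 = 6.472e+04 rad/s.
Step 2 — Component impedances:
  Z1: Z = jωL = j·6.472e+04·0.1 = 0 + j6472 Ω
  Z2: Z = R = 103 Ω
  Z3: Z = R = 60.8 Ω
  Z4: Z = R = 50 Ω
  Z5: Z = jωL = j·6.472e+04·0.00673 = 0 + j435.5 Ω
  Z6: Z = 1/(jωC) = -j/(ω·C) = 0 - j1.153e+04 Ω
Step 3 — Ladder network (open output): work backward from the far end, alternating series and parallel combinations. Z_in = 53.38 + j6472 Ω = 6472∠89.5° Ω.

Z = 53.38 + j6472 Ω = 6472∠89.5° Ω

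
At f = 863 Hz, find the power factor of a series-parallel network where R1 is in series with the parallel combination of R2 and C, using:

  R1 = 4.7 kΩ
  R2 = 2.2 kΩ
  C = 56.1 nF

Step 1 — Angular frequency: ω = 2π·f = 2π·863 = 5422 rad/s.
Step 2 — Component impedances:
  R1: Z = R = 4700 Ω
  R2: Z = R = 2200 Ω
  C: Z = 1/(jωC) = -j/(ω·C) = 0 - j3287 Ω
Step 3 — Parallel branch: R2 || C = 1/(1/R2 + 1/C) = 1519 - j1017 Ω.
Step 4 — Series with R1: Z_total = R1 + (R2 || C) = 6219 - j1017 Ω = 6302∠-9.3° Ω.
Step 5 — Power factor: PF = cos(φ) = Re(Z)/|Z| = 6219.5/6302.1 = 0.9869.
Step 6 — Type: Im(Z) = -1017 ⇒ leading (phase φ = -9.3°).

PF = 0.9869 (leading, φ = -9.3°)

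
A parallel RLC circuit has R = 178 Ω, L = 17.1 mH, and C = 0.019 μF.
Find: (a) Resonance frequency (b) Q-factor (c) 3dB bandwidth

Step 1 — Resonance: ω₀ = 1/√(LC) = 1/√(0.0171·1.9e-08) = 5.548e+04 rad/s.
Step 2 — f₀ = ω₀/(2π) = 8830 Hz.
Step 3 — Parallel Q: Q = R/(ω₀L) = 178/(5.548e+04·0.0171) = 0.1876.
Step 4 — Bandwidth: Δω = ω₀/Q = 2.957e+05 rad/s; BW = Δω/(2π) = 4.706e+04 Hz.

(a) f₀ = 8830 Hz  (b) Q = 0.1876  (c) BW = 4.706e+04 Hz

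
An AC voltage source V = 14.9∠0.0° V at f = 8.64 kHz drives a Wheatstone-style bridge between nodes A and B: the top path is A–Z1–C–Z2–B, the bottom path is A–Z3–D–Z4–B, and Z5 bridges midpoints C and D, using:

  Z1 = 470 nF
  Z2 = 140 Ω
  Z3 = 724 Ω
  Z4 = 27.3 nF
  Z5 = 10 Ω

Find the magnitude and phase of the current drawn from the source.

Step 1 — Angular frequency: ω = 2π·f = 2π·8640 = 5.429e+04 rad/s.
Step 2 — Component impedances:
  Z1: Z = 1/(jωC) = -j/(ω·C) = 0 - j39.19 Ω
  Z2: Z = R = 140 Ω
  Z3: Z = R = 724 Ω
  Z4: Z = 1/(jωC) = -j/(ω·C) = 0 - j674.8 Ω
  Z5: Z = R = 10 Ω
Step 3 — Bridge requires nodal analysis (the Z5 bridge couples midpoints C and D, so the two paths cannot be reduced to a simple series/parallel combination). Setting node B to ground and injecting 1 A at node A, the 3-node admittance system at A, C, D solves to V_A = Z_AB = 135.7 - j66.73 Ω = 151.2∠-26.2° Ω.
Step 4 — Source phasor: V = 14.9∠0.0° V = 14.9 V.
Step 5 — Ohm's law: I = V / Z_total = (14.9) / (135.7 - j66.73) = 0.08841 + j0.04347 A.
Step 6 — Convert to polar: |I| = 0.09852 A, ∠I = 26.2°.

I = 0.09852∠26.2° A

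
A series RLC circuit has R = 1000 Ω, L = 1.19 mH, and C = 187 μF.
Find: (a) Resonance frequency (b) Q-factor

Step 1 — Resonance condition Im(Z)=0 gives ω₀ = 1/√(LC).
Step 2 — ω₀ = 1/√(0.00119·0.000187) = 2120 rad/s.
Step 3 — f₀ = ω₀/(2π) = 337.4 Hz.
Step 4 — Series Q: Q = ω₀L/R = 2120·0.00119/1000 = 0.002523.

(a) f₀ = 337.4 Hz  (b) Q = 0.002523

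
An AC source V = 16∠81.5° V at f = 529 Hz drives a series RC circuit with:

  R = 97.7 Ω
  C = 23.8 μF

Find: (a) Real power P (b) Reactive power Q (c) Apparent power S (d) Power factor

Step 1 — Angular frequency: ω = 2π·f = 2π·529 = 3324 rad/s.
Step 2 — Component impedances:
  R: Z = R = 97.7 Ω
  C: Z = 1/(jωC) = -j/(ω·C) = 0 - j12.64 Ω
Step 3 — Series combination: Z_total = R + C = 97.7 - j12.64 Ω = 98.51∠-7.4° Ω.
Step 4 — Source phasor: V = 16∠81.5° V = 2.365 + j15.82 V.
Step 5 — Current: I = V / Z = 0.003196 + j0.1624 A = 0.1624∠88.9° A.
Step 6 — Complex power: S = V·I* = 2.577 - j0.3334 VA.
Step 7 — Real power: P = Re(S) = 2.577 W.
Step 8 — Reactive power: Q = Im(S) = -0.3334 VAR.
Step 9 — Apparent power: |S| = 2.599 VA.
Step 10 — Power factor: PF = P/|S| = 0.9917 (leading).

(a) P = 2.577 W  (b) Q = -0.3334 VAR  (c) S = 2.599 VA  (d) PF = 0.9917 (leading)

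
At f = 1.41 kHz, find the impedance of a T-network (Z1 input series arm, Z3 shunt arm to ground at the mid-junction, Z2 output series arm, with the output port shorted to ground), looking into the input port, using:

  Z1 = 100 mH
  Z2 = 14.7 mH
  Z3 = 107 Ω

Step 1 — Angular frequency: ω = 2π·f = 2π·1410 = 8859 rad/s.
Step 2 — Component impedances:
  Z1: Z = jωL = j·8859·0.1 = 0 + j885.9 Ω
  Z2: Z = jωL = j·8859·0.0147 = 0 + j130.2 Ω
  Z3: Z = R = 107 Ω
Step 3 — With the output port shorted to ground, the output series arm Z2 runs from the junction to ground; the shunt arm Z3 also runs from the junction to ground. They appear in parallel: Z3 || Z2 = 63.88 + j52.48 Ω.
Step 4 — Series with input arm Z1: Z_in = Z1 + (Z3 || Z2) = 63.88 + j938.4 Ω = 940.6∠86.1° Ω.

Z = 63.88 + j938.4 Ω = 940.6∠86.1° Ω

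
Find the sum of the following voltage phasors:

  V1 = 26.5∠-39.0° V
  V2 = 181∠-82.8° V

Step 1 — Convert each phasor to rectangular form:
  V1 = 26.5·(cos(-39.0°) + j·sin(-39.0°)) = 20.59 - j16.68 V
  V2 = 181·(cos(-82.8°) + j·sin(-82.8°)) = 22.69 - j179.6 V
Step 2 — Sum components: V_total = 43.28 - j196.2 V.
Step 3 — Convert to polar: |V_total| = 201 V, ∠V_total = -77.6°.

V_total = 201∠-77.6° V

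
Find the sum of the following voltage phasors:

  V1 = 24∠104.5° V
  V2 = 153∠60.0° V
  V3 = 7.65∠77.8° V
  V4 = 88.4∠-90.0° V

Step 1 — Convert each phasor to rectangular form:
  V1 = 24·(cos(104.5°) + j·sin(104.5°)) = -6.009 + j23.24 V
  V2 = 153·(cos(60.0°) + j·sin(60.0°)) = 76.5 + j132.5 V
  V3 = 7.65·(cos(77.8°) + j·sin(77.8°)) = 1.617 + j7.477 V
  V4 = 88.4·(cos(-90.0°) + j·sin(-90.0°)) = 0 - j88.4 V
Step 2 — Sum components: V_total = 72.11 + j74.81 V.
Step 3 — Convert to polar: |V_total| = 103.9 V, ∠V_total = 46.1°.

V_total = 103.9∠46.1° V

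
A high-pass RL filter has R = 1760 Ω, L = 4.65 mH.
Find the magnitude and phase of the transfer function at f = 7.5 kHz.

Step 1 — Angular frequency: ω = 2π·7500 = 4.712e+04 rad/s.
Step 2 — Transfer function: H(jω) = jωL/(R + jωL).
Step 3 — Numerator jωL = j·219.1; denominator R + jωL = 1760 + j219.1.
Step 4 — H = 0.01526 + j0.1226.
Step 5 — Magnitude: |H| = 0.1235 (-18.2 dB); phase: φ = 82.9°.

|H| = 0.1235 (-18.2 dB), φ = 82.9°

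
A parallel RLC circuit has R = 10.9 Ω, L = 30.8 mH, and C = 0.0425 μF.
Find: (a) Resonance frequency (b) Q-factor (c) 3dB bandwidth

Step 1 — Resonance: ω₀ = 1/√(LC) = 1/√(0.0308·4.25e-08) = 2.764e+04 rad/s.
Step 2 — f₀ = ω₀/(2π) = 4399 Hz.
Step 3 — Parallel Q: Q = R/(ω₀L) = 10.9/(2.764e+04·0.0308) = 0.0128.
Step 4 — Bandwidth: Δω = ω₀/Q = 2.159e+06 rad/s; BW = Δω/(2π) = 3.436e+05 Hz.

(a) f₀ = 4399 Hz  (b) Q = 0.0128  (c) BW = 3.436e+05 Hz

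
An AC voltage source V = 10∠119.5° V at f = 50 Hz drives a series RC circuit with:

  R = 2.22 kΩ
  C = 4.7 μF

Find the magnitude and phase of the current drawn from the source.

Step 1 — Angular frequency: ω = 2π·f = 2π·50 = 314.2 rad/s.
Step 2 — Component impedances:
  R: Z = R = 2220 Ω
  C: Z = 1/(jωC) = -j/(ω·C) = 0 - j677.3 Ω
Step 3 — Series combination: Z_total = R + C = 2220 - j677.3 Ω = 2321∠-17.0° Ω.
Step 4 — Source phasor: V = 10∠119.5° V = -4.924 + j8.704 V.
Step 5 — Ohm's law: I = V / Z_total = (-4.924 + j8.704) / (2220 - j677.3) = -0.003123 + j0.002968 A.
Step 6 — Convert to polar: |I| = 0.004308 A, ∠I = 136.5°.

I = 0.004308∠136.5° A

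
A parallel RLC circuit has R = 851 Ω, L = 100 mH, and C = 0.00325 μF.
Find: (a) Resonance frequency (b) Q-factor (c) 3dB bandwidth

Step 1 — Resonance: ω₀ = 1/√(LC) = 1/√(0.1·3.25e-09) = 5.547e+04 rad/s.
Step 2 — f₀ = ω₀/(2π) = 8828 Hz.
Step 3 — Parallel Q: Q = R/(ω₀L) = 851/(5.547e+04·0.1) = 0.1534.
Step 4 — Bandwidth: Δω = ω₀/Q = 3.616e+05 rad/s; BW = Δω/(2π) = 5.754e+04 Hz.

(a) f₀ = 8828 Hz  (b) Q = 0.1534  (c) BW = 5.754e+04 Hz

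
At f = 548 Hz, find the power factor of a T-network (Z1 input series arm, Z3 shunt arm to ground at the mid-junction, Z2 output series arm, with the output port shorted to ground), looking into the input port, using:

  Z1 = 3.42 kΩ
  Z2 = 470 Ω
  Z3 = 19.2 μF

Step 1 — Angular frequency: ω = 2π·f = 2π·548 = 3443 rad/s.
Step 2 — Component impedances:
  Z1: Z = R = 3420 Ω
  Z2: Z = R = 470 Ω
  Z3: Z = 1/(jωC) = -j/(ω·C) = 0 - j15.13 Ω
Step 3 — With the output port shorted to ground, the output series arm Z2 runs from the junction to ground; the shunt arm Z3 also runs from the junction to ground. They appear in parallel: Z3 || Z2 = 0.4863 - j15.11 Ω.
Step 4 — Series with input arm Z1: Z_in = Z1 + (Z3 || Z2) = 3420 - j15.11 Ω = 3421∠-0.3° Ω.
Step 5 — Power factor: PF = cos(φ) = Re(Z)/|Z| = 3420.5/3420.5 = 1.
Step 6 — Type: Im(Z) = -15.11 ⇒ leading (phase φ = -0.3°).

PF = 1 (leading, φ = -0.3°)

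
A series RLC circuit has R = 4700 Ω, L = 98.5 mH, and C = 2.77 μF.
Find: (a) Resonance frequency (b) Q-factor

Step 1 — Resonance condition Im(Z)=0 gives ω₀ = 1/√(LC).
Step 2 — ω₀ = 1/√(0.0985·2.77e-06) = 1914 rad/s.
Step 3 — f₀ = ω₀/(2π) = 304.7 Hz.
Step 4 — Series Q: Q = ω₀L/R = 1914·0.0985/4700 = 0.04012.

(a) f₀ = 304.7 Hz  (b) Q = 0.04012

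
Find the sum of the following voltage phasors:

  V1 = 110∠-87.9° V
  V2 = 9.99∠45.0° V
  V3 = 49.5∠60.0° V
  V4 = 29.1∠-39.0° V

Step 1 — Convert each phasor to rectangular form:
  V1 = 110·(cos(-87.9°) + j·sin(-87.9°)) = 4.031 - j109.9 V
  V2 = 9.99·(cos(45.0°) + j·sin(45.0°)) = 7.064 + j7.064 V
  V3 = 49.5·(cos(60.0°) + j·sin(60.0°)) = 24.75 + j42.87 V
  V4 = 29.1·(cos(-39.0°) + j·sin(-39.0°)) = 22.61 - j18.31 V
Step 2 — Sum components: V_total = 58.46 - j78.31 V.
Step 3 — Convert to polar: |V_total| = 97.72 V, ∠V_total = -53.3°.

V_total = 97.72∠-53.3° V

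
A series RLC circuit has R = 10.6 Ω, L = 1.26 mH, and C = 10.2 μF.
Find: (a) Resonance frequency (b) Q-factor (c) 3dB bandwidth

Step 1 — Resonance condition Im(Z)=0 gives ω₀ = 1/√(LC).
Step 2 — ω₀ = 1/√(0.00126·1.02e-05) = 8821 rad/s.
Step 3 — f₀ = ω₀/(2π) = 1404 Hz.
Step 4 — Series Q: Q = ω₀L/R = 8821·0.00126/10.6 = 1.049.
Step 5 — 3dB bandwidth: Δω = ω₀/Q = 8413 rad/s; BW = Δω/(2π) = 1339 Hz.

(a) f₀ = 1404 Hz  (b) Q = 1.049  (c) BW = 1339 Hz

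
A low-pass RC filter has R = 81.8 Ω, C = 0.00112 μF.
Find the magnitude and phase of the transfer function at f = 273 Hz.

Step 1 — Angular frequency: ω = 2π·273 = 1715 rad/s.
Step 2 — Transfer function: H(jω) = 1/(1 + jωRC).
Step 3 — Denominator: 1 + jωRC = 1 + j·1715·81.8·1.12e-09 = 1 + j0.0001571.
Step 4 — H = 1 - j0.0001571.
Step 5 — Magnitude: |H| = 1 (-0.0 dB); phase: φ = -0.0°.

|H| = 1 (-0.0 dB), φ = -0.0°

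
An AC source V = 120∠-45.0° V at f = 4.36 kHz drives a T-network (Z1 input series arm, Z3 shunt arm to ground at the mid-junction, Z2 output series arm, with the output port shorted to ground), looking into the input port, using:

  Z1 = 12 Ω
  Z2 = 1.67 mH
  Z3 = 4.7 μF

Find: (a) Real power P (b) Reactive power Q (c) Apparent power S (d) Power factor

Step 1 — Angular frequency: ω = 2π·f = 2π·4360 = 2.739e+04 rad/s.
Step 2 — Component impedances:
  Z1: Z = R = 12 Ω
  Z2: Z = jωL = j·2.739e+04·0.00167 = 0 + j45.75 Ω
  Z3: Z = 1/(jωC) = -j/(ω·C) = 0 - j7.767 Ω
Step 3 — With the output port shorted to ground, the output series arm Z2 runs from the junction to ground; the shunt arm Z3 also runs from the junction to ground. They appear in parallel: Z3 || Z2 = 0 - j9.355 Ω.
Step 4 — Series with input arm Z1: Z_in = Z1 + (Z3 || Z2) = 12 - j9.355 Ω = 15.22∠-37.9° Ω.
Step 5 — Source phasor: V = 120∠-45.0° V = 84.85 - j84.85 V.
Step 6 — Current: I = V / Z = 7.827 - j0.9695 A = 7.887∠-7.1° A.
Step 7 — Complex power: S = V·I* = 746.4 - j581.9 VA.
Step 8 — Real power: P = Re(S) = 746.4 W.
Step 9 — Reactive power: Q = Im(S) = -581.9 VAR.
Step 10 — Apparent power: |S| = 946.4 VA.
Step 11 — Power factor: PF = P/|S| = 0.7887 (leading).

(a) P = 746.4 W  (b) Q = -581.9 VAR  (c) S = 946.4 VA  (d) PF = 0.7887 (leading)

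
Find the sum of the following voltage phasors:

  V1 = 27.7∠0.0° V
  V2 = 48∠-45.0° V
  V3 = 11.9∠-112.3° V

Step 1 — Convert each phasor to rectangular form:
  V1 = 27.7·(cos(0.0°) + j·sin(0.0°)) = 27.7 V
  V2 = 48·(cos(-45.0°) + j·sin(-45.0°)) = 33.94 - j33.94 V
  V3 = 11.9·(cos(-112.3°) + j·sin(-112.3°)) = -4.516 - j11.01 V
Step 2 — Sum components: V_total = 57.13 - j44.95 V.
Step 3 — Convert to polar: |V_total| = 72.69 V, ∠V_total = -38.2°.

V_total = 72.69∠-38.2° V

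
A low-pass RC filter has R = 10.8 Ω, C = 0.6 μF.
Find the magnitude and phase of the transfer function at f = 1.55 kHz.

Step 1 — Angular frequency: ω = 2π·1550 = 9739 rad/s.
Step 2 — Transfer function: H(jω) = 1/(1 + jωRC).
Step 3 — Denominator: 1 + jωRC = 1 + j·9739·10.8·6e-07 = 1 + j0.06311.
Step 4 — H = 0.996 - j0.06286.
Step 5 — Magnitude: |H| = 0.998 (-0.0 dB); phase: φ = -3.6°.

|H| = 0.998 (-0.0 dB), φ = -3.6°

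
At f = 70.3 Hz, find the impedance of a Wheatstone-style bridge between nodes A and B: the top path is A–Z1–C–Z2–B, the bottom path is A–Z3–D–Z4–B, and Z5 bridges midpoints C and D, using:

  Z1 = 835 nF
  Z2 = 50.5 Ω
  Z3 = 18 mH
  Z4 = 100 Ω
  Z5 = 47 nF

Step 1 — Angular frequency: ω = 2π·f = 2π·70.3 = 441.7 rad/s.
Step 2 — Component impedances:
  Z1: Z = 1/(jωC) = -j/(ω·C) = 0 - j2711 Ω
  Z2: Z = R = 50.5 Ω
  Z3: Z = jωL = j·441.7·0.018 = 0 + j7.951 Ω
  Z4: Z = R = 100 Ω
  Z5: Z = 1/(jωC) = -j/(ω·C) = 0 - j4.817e+04 Ω
Step 3 — Bridge requires nodal analysis (the Z5 bridge couples midpoints C and D, so the two paths cannot be reduced to a simple series/parallel combination). Setting node B to ground and injecting 1 A at node A, the 3-node admittance system at A, C, D solves to V_A = Z_AB = 100.4 + j4.046 Ω = 100.4∠2.3° Ω.

Z = 100.4 + j4.046 Ω = 100.4∠2.3° Ω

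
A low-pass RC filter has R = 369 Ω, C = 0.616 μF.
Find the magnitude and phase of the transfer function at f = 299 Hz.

Step 1 — Angular frequency: ω = 2π·299 = 1879 rad/s.
Step 2 — Transfer function: H(jω) = 1/(1 + jωRC).
Step 3 — Denominator: 1 + jωRC = 1 + j·1879·369·6.16e-07 = 1 + j0.427.
Step 4 — H = 0.8458 - j0.3612.
Step 5 — Magnitude: |H| = 0.9197 (-0.7 dB); phase: φ = -23.1°.

|H| = 0.9197 (-0.7 dB), φ = -23.1°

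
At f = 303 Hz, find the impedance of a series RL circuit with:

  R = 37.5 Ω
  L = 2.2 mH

Step 1 — Angular frequency: ω = 2π·f = 2π·303 = 1904 rad/s.
Step 2 — Component impedances:
  R: Z = R = 37.5 Ω
  L: Z = jωL = j·1904·0.0022 = 0 + j4.188 Ω
Step 3 — Series combination: Z_total = R + L = 37.5 + j4.188 Ω = 37.73∠6.4° Ω.

Z = 37.5 + j4.188 Ω = 37.73∠6.4° Ω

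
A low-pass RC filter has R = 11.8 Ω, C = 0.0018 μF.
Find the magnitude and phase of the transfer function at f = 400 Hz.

Step 1 — Angular frequency: ω = 2π·400 = 2513 rad/s.
Step 2 — Transfer function: H(jω) = 1/(1 + jωRC).
Step 3 — Denominator: 1 + jωRC = 1 + j·2513·11.8·1.8e-09 = 1 + j5.338e-05.
Step 4 — H = 1 - j5.338e-05.
Step 5 — Magnitude: |H| = 1 (-0.0 dB); phase: φ = -0.0°.

|H| = 1 (-0.0 dB), φ = -0.0°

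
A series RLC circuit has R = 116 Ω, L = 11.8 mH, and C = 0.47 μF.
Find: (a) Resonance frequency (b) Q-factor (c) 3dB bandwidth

Step 1 — Resonance condition Im(Z)=0 gives ω₀ = 1/√(LC).
Step 2 — ω₀ = 1/√(0.0118·4.7e-07) = 1.343e+04 rad/s.
Step 3 — f₀ = ω₀/(2π) = 2137 Hz.
Step 4 — Series Q: Q = ω₀L/R = 1.343e+04·0.0118/116 = 1.366.
Step 5 — 3dB bandwidth: Δω = ω₀/Q = 9831 rad/s; BW = Δω/(2π) = 1565 Hz.

(a) f₀ = 2137 Hz  (b) Q = 1.366  (c) BW = 1565 Hz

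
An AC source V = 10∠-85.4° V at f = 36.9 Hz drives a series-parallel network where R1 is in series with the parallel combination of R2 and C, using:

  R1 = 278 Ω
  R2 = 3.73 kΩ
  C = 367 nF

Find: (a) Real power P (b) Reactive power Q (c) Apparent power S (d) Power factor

Step 1 — Angular frequency: ω = 2π·f = 2π·36.9 = 231.8 rad/s.
Step 2 — Component impedances:
  R1: Z = R = 278 Ω
  R2: Z = R = 3730 Ω
  C: Z = 1/(jωC) = -j/(ω·C) = 0 - j1.175e+04 Ω
Step 3 — Parallel branch: R2 || C = 1/(1/R2 + 1/C) = 3389 - j1075 Ω.
Step 4 — Series with R1: Z_total = R1 + (R2 || C) = 3667 - j1075 Ω = 3821∠-16.3° Ω.
Step 5 — Source phasor: V = 10∠-85.4° V = 0.802 - j9.968 V.
Step 6 — Current: I = V / Z = 0.0009356 - j0.002444 A = 0.002617∠-69.1° A.
Step 7 — Complex power: S = V·I* = 0.02511 - j0.007366 VA.
Step 8 — Real power: P = Re(S) = 0.02511 W.
Step 9 — Reactive power: Q = Im(S) = -0.007366 VAR.
Step 10 — Apparent power: |S| = 0.02617 VA.
Step 11 — Power factor: PF = P/|S| = 0.9596 (leading).

(a) P = 0.02511 W  (b) Q = -0.007366 VAR  (c) S = 0.02617 VA  (d) PF = 0.9596 (leading)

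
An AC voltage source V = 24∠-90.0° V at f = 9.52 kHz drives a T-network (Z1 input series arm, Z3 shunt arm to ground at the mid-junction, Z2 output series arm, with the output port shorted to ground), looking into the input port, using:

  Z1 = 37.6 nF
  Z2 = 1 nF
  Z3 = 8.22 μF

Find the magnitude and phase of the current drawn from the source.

Step 1 — Angular frequency: ω = 2π·f = 2π·9520 = 5.982e+04 rad/s.
Step 2 — Component impedances:
  Z1: Z = 1/(jωC) = -j/(ω·C) = 0 - j444.6 Ω
  Z2: Z = 1/(jωC) = -j/(ω·C) = 0 - j1.672e+04 Ω
  Z3: Z = 1/(jωC) = -j/(ω·C) = 0 - j2.034 Ω
Step 3 — With the output port shorted to ground, the output series arm Z2 runs from the junction to ground; the shunt arm Z3 also runs from the junction to ground. They appear in parallel: Z3 || Z2 = 0 - j2.034 Ω.
Step 4 — Series with input arm Z1: Z_in = Z1 + (Z3 || Z2) = 0 - j446.7 Ω = 446.7∠-90.0° Ω.
Step 5 — Source phasor: V = 24∠-90.0° V = 0 - j24 V.
Step 6 — Ohm's law: I = V / Z_total = (0 - j24) / (0 - j446.7) = 0.05373 A.
Step 7 — Convert to polar: |I| = 0.05373 A, ∠I = 0.0°.

I = 0.05373∠0.0° A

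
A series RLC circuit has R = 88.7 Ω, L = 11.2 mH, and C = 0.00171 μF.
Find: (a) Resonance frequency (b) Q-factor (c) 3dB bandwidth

Step 1 — Resonance condition Im(Z)=0 gives ω₀ = 1/√(LC).
Step 2 — ω₀ = 1/√(0.0112·1.71e-09) = 2.285e+05 rad/s.
Step 3 — f₀ = ω₀/(2π) = 3.637e+04 Hz.
Step 4 — Series Q: Q = ω₀L/R = 2.285e+05·0.0112/88.7 = 28.85.
Step 5 — 3dB bandwidth: Δω = ω₀/Q = 7920 rad/s; BW = Δω/(2π) = 1260 Hz.

(a) f₀ = 3.637e+04 Hz  (b) Q = 28.85  (c) BW = 1260 Hz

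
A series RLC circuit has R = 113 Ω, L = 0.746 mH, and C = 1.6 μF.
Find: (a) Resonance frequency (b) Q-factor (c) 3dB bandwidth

Step 1 — Resonance: ω₀ = 1/√(LC) = 1/√(0.000746·1.6e-06) = 2.894e+04 rad/s.
Step 2 — f₀ = ω₀/(2π) = 4607 Hz.
Step 3 — Series Q: Q = ω₀L/R = 2.894e+04·0.000746/113 = 0.1911.
Step 4 — Bandwidth: Δω = ω₀/Q = 1.515e+05 rad/s; BW = Δω/(2π) = 2.411e+04 Hz.

(a) f₀ = 4607 Hz  (b) Q = 0.1911  (c) BW = 2.411e+04 Hz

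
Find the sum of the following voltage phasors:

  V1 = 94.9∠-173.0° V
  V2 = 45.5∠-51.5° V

Step 1 — Convert each phasor to rectangular form:
  V1 = 94.9·(cos(-173.0°) + j·sin(-173.0°)) = -94.19 - j11.57 V
  V2 = 45.5·(cos(-51.5°) + j·sin(-51.5°)) = 28.32 - j35.61 V
Step 2 — Sum components: V_total = -65.87 - j47.17 V.
Step 3 — Convert to polar: |V_total| = 81.02 V, ∠V_total = -144.4°.

V_total = 81.02∠-144.4° V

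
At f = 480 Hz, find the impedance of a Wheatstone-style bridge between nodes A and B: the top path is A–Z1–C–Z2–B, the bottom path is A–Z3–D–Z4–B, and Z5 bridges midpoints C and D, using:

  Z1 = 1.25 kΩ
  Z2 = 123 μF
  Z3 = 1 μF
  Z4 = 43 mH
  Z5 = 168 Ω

Step 1 — Angular frequency: ω = 2π·f = 2π·480 = 3016 rad/s.
Step 2 — Component impedances:
  Z1: Z = R = 1250 Ω
  Z2: Z = 1/(jωC) = -j/(ω·C) = 0 - j2.696 Ω
  Z3: Z = 1/(jωC) = -j/(ω·C) = 0 - j331.6 Ω
  Z4: Z = jωL = j·3016·0.043 = 0 + j129.7 Ω
  Z5: Z = R = 168 Ω
Step 3 — Bridge requires nodal analysis (the Z5 bridge couples midpoints C and D, so the two paths cannot be reduced to a simple series/parallel combination). Setting node B to ground and injecting 1 A at node A, the 3-node admittance system at A, C, D solves to V_A = Z_AB = 102.1 - j219 Ω = 241.6∠-65.0° Ω.

Z = 102.1 - j219 Ω = 241.6∠-65.0° Ω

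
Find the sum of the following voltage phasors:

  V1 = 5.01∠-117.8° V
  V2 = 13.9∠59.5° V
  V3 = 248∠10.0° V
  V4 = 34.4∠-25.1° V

Step 1 — Convert each phasor to rectangular form:
  V1 = 5.01·(cos(-117.8°) + j·sin(-117.8°)) = -2.337 - j4.432 V
  V2 = 13.9·(cos(59.5°) + j·sin(59.5°)) = 7.055 + j11.98 V
  V3 = 248·(cos(10.0°) + j·sin(10.0°)) = 244.2 + j43.06 V
  V4 = 34.4·(cos(-25.1°) + j·sin(-25.1°)) = 31.15 - j14.59 V
Step 2 — Sum components: V_total = 280.1 + j36.02 V.
Step 3 — Convert to polar: |V_total| = 282.4 V, ∠V_total = 7.3°.

V_total = 282.4∠7.3° V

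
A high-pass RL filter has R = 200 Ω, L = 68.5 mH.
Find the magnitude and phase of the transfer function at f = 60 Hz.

Step 1 — Angular frequency: ω = 2π·60 = 377 rad/s.
Step 2 — Transfer function: H(jω) = jωL/(R + jωL).
Step 3 — Numerator jωL = j·25.82; denominator R + jωL = 200 + j25.82.
Step 4 — H = 0.0164 + j0.127.
Step 5 — Magnitude: |H| = 0.1281 (-17.9 dB); phase: φ = 82.6°.

|H| = 0.1281 (-17.9 dB), φ = 82.6°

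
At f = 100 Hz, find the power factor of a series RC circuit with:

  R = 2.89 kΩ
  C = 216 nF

Step 1 — Angular frequency: ω = 2π·f = 2π·100 = 628.3 rad/s.
Step 2 — Component impedances:
  R: Z = R = 2890 Ω
  C: Z = 1/(jωC) = -j/(ω·C) = 0 - j7368 Ω
Step 3 — Series combination: Z_total = R + C = 2890 - j7368 Ω = 7915∠-68.6° Ω.
Step 4 — Power factor: PF = cos(φ) = Re(Z)/|Z| = 2890/7915 = 0.3651.
Step 5 — Type: Im(Z) = -7368 ⇒ leading (phase φ = -68.6°).

PF = 0.3651 (leading, φ = -68.6°)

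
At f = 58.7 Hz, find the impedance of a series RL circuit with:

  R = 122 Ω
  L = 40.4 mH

Step 1 — Angular frequency: ω = 2π·f = 2π·58.7 = 368.8 rad/s.
Step 2 — Component impedances:
  R: Z = R = 122 Ω
  L: Z = jωL = j·368.8·0.0404 = 0 + j14.9 Ω
Step 3 — Series combination: Z_total = R + L = 122 + j14.9 Ω = 122.9∠7.0° Ω.

Z = 122 + j14.9 Ω = 122.9∠7.0° Ω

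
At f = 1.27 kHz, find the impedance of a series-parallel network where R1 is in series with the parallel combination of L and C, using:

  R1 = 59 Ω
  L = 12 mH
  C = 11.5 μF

Step 1 — Angular frequency: ω = 2π·f = 2π·1270 = 7980 rad/s.
Step 2 — Component impedances:
  R1: Z = R = 59 Ω
  L: Z = jωL = j·7980·0.012 = 0 + j95.76 Ω
  C: Z = 1/(jωC) = -j/(ω·C) = 0 - j10.9 Ω
Step 3 — Parallel branch: L || C = 1/(1/L + 1/C) = 0 - j12.3 Ω.
Step 4 — Series with R1: Z_total = R1 + (L || C) = 59 - j12.3 Ω = 60.27∠-11.8° Ω.

Z = 59 - j12.3 Ω = 60.27∠-11.8° Ω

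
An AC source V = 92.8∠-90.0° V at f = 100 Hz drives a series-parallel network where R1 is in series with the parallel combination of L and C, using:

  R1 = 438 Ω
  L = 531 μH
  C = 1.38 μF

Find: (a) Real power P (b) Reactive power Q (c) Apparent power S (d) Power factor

Step 1 — Angular frequency: ω = 2π·f = 2π·100 = 628.3 rad/s.
Step 2 — Component impedances:
  R1: Z = R = 438 Ω
  L: Z = jωL = j·628.3·0.000531 = 0 + j0.3336 Ω
  C: Z = 1/(jωC) = -j/(ω·C) = 0 - j1153 Ω
Step 3 — Parallel branch: L || C = 1/(1/L + 1/C) = 0 + j0.3337 Ω.
Step 4 — Series with R1: Z_total = R1 + (L || C) = 438 + j0.3337 Ω = 438∠0.0° Ω.
Step 5 — Source phasor: V = 92.8∠-90.0° V = 0 - j92.8 V.
Step 6 — Current: I = V / Z = -0.0001614 - j0.2119 A = 0.2119∠-90.0° A.
Step 7 — Complex power: S = V·I* = 19.66 + j0.01498 VA.
Step 8 — Real power: P = Re(S) = 19.66 W.
Step 9 — Reactive power: Q = Im(S) = 0.01498 VAR.
Step 10 — Apparent power: |S| = 19.66 VA.
Step 11 — Power factor: PF = P/|S| = 1 (lagging).

(a) P = 19.66 W  (b) Q = 0.01498 VAR  (c) S = 19.66 VA  (d) PF = 1 (lagging)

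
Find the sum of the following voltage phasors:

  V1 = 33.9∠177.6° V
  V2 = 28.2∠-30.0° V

Step 1 — Convert each phasor to rectangular form:
  V1 = 33.9·(cos(177.6°) + j·sin(177.6°)) = -33.87 + j1.42 V
  V2 = 28.2·(cos(-30.0°) + j·sin(-30.0°)) = 24.42 - j14.1 V
Step 2 — Sum components: V_total = -9.448 - j12.68 V.
Step 3 — Convert to polar: |V_total| = 15.81 V, ∠V_total = -126.7°.

V_total = 15.81∠-126.7° V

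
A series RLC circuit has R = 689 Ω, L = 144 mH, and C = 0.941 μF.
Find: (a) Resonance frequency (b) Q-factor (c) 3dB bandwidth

Step 1 — Resonance condition Im(Z)=0 gives ω₀ = 1/√(LC).
Step 2 — ω₀ = 1/√(0.144·9.41e-07) = 2717 rad/s.
Step 3 — f₀ = ω₀/(2π) = 432.4 Hz.
Step 4 — Series Q: Q = ω₀L/R = 2717·0.144/689 = 0.5678.
Step 5 — 3dB bandwidth: Δω = ω₀/Q = 4785 rad/s; BW = Δω/(2π) = 761.5 Hz.

(a) f₀ = 432.4 Hz  (b) Q = 0.5678  (c) BW = 761.5 Hz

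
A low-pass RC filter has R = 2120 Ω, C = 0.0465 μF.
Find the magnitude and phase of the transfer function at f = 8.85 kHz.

Step 1 — Angular frequency: ω = 2π·8850 = 5.561e+04 rad/s.
Step 2 — Transfer function: H(jω) = 1/(1 + jωRC).
Step 3 — Denominator: 1 + jωRC = 1 + j·5.561e+04·2120·4.65e-08 = 1 + j5.482.
Step 4 — H = 0.03221 - j0.1766.
Step 5 — Magnitude: |H| = 0.1795 (-14.9 dB); phase: φ = -79.7°.

|H| = 0.1795 (-14.9 dB), φ = -79.7°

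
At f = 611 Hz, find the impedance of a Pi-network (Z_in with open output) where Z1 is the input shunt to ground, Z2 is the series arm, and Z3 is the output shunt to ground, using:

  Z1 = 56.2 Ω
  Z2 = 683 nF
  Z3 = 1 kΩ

Step 1 — Angular frequency: ω = 2π·f = 2π·611 = 3839 rad/s.
Step 2 — Component impedances:
  Z1: Z = R = 56.2 Ω
  Z2: Z = 1/(jωC) = -j/(ω·C) = 0 - j381.4 Ω
  Z3: Z = R = 1000 Ω
Step 3 — With open output, the series arm Z2 and the output shunt Z3 appear in series to ground: Z2 + Z3 = 1000 - j381.4 Ω.
Step 4 — Parallel with input shunt Z1: Z_in = Z1 || (Z2 + Z3) = 53.55 - j0.9552 Ω = 53.56∠-1.0° Ω.

Z = 53.55 - j0.9552 Ω = 53.56∠-1.0° Ω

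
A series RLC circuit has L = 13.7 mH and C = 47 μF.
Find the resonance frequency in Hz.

Step 1 — Resonance condition Im(Z)=0 gives ω₀ = 1/√(LC).
Step 2 — ω₀ = 1/√(0.0137·4.7e-05) = 1246 rad/s.
Step 3 — f₀ = ω₀/(2π) = 198.3 Hz.

f₀ = 198.3 Hz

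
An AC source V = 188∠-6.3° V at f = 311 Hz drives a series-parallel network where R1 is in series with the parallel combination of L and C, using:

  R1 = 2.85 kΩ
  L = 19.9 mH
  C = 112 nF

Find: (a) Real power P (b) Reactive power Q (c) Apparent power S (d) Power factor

Step 1 — Angular frequency: ω = 2π·f = 2π·311 = 1954 rad/s.
Step 2 — Component impedances:
  R1: Z = R = 2850 Ω
  L: Z = jωL = j·1954·0.0199 = 0 + j38.89 Ω
  C: Z = 1/(jωC) = -j/(ω·C) = 0 - j4569 Ω
Step 3 — Parallel branch: L || C = 1/(1/L + 1/C) = 0 + j39.22 Ω.
Step 4 — Series with R1: Z_total = R1 + (L || C) = 2850 + j39.22 Ω = 2850∠0.8° Ω.
Step 5 — Source phasor: V = 188∠-6.3° V = 186.9 - j20.63 V.
Step 6 — Current: I = V / Z = 0.06545 - j0.008139 A = 0.06596∠-7.1° A.
Step 7 — Complex power: S = V·I* = 12.4 + j0.1706 VA.
Step 8 — Real power: P = Re(S) = 12.4 W.
Step 9 — Reactive power: Q = Im(S) = 0.1706 VAR.
Step 10 — Apparent power: |S| = 12.4 VA.
Step 11 — Power factor: PF = P/|S| = 0.9999 (lagging).

(a) P = 12.4 W  (b) Q = 0.1706 VAR  (c) S = 12.4 VA  (d) PF = 0.9999 (lagging)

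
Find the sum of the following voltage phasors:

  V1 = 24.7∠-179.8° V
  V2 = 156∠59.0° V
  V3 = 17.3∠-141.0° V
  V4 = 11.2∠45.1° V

Step 1 — Convert each phasor to rectangular form:
  V1 = 24.7·(cos(-179.8°) + j·sin(-179.8°)) = -24.7 - j0.08622 V
  V2 = 156·(cos(59.0°) + j·sin(59.0°)) = 80.35 + j133.7 V
  V3 = 17.3·(cos(-141.0°) + j·sin(-141.0°)) = -13.44 - j10.89 V
  V4 = 11.2·(cos(45.1°) + j·sin(45.1°)) = 7.906 + j7.933 V
Step 2 — Sum components: V_total = 50.11 + j130.7 V.
Step 3 — Convert to polar: |V_total| = 140 V, ∠V_total = 69.0°.

V_total = 140∠69.0° V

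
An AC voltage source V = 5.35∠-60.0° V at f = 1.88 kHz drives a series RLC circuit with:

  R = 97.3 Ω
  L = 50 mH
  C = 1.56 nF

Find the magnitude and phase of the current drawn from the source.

Step 1 — Angular frequency: ω = 2π·f = 2π·1880 = 1.181e+04 rad/s.
Step 2 — Component impedances:
  R: Z = R = 97.3 Ω
  L: Z = jωL = j·1.181e+04·0.05 = 0 + j590.6 Ω
  C: Z = 1/(jωC) = -j/(ω·C) = 0 - j5.427e+04 Ω
Step 3 — Series combination: Z_total = R + L + C = 97.3 - j5.368e+04 Ω = 5.368e+04∠-89.9° Ω.
Step 4 — Source phasor: V = 5.35∠-60.0° V = 2.675 - j4.633 V.
Step 5 — Ohm's law: I = V / Z_total = (2.675 - j4.633) / (97.3 - j5.368e+04) = 8.641e-05 + j4.968e-05 A.
Step 6 — Convert to polar: |I| = 9.967e-05 A, ∠I = 29.9°.

I = 9.967e-05∠29.9° A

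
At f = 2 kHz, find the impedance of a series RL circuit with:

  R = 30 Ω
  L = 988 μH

Step 1 — Angular frequency: ω = 2π·f = 2π·2000 = 1.257e+04 rad/s.
Step 2 — Component impedances:
  R: Z = R = 30 Ω
  L: Z = jωL = j·1.257e+04·0.000988 = 0 + j12.42 Ω
Step 3 — Series combination: Z_total = R + L = 30 + j12.42 Ω = 32.47∠22.5° Ω.

Z = 30 + j12.42 Ω = 32.47∠22.5° Ω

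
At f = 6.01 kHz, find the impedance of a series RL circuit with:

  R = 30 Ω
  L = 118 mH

Step 1 — Angular frequency: ω = 2π·f = 2π·6010 = 3.776e+04 rad/s.
Step 2 — Component impedances:
  R: Z = R = 30 Ω
  L: Z = jωL = j·3.776e+04·0.118 = 0 + j4456 Ω
Step 3 — Series combination: Z_total = R + L = 30 + j4456 Ω = 4456∠89.6° Ω.

Z = 30 + j4456 Ω = 4456∠89.6° Ω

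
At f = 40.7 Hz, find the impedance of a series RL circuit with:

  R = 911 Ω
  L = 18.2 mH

Step 1 — Angular frequency: ω = 2π·f = 2π·40.7 = 255.7 rad/s.
Step 2 — Component impedances:
  R: Z = R = 911 Ω
  L: Z = jωL = j·255.7·0.0182 = 0 + j4.654 Ω
Step 3 — Series combination: Z_total = R + L = 911 + j4.654 Ω = 911∠0.3° Ω.

Z = 911 + j4.654 Ω = 911∠0.3° Ω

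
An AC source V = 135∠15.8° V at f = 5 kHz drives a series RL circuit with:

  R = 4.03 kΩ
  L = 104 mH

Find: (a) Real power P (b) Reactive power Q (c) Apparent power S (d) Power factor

Step 1 — Angular frequency: ω = 2π·f = 2π·5000 = 3.142e+04 rad/s.
Step 2 — Component impedances:
  R: Z = R = 4030 Ω
  L: Z = jωL = j·3.142e+04·0.104 = 0 + j3267 Ω
Step 3 — Series combination: Z_total = R + L = 4030 + j3267 Ω = 5188∠39.0° Ω.
Step 4 — Source phasor: V = 135∠15.8° V = 129.9 + j36.76 V.
Step 5 — Current: I = V / Z = 0.02391 - j0.01026 A = 0.02602∠-23.2° A.
Step 6 — Complex power: S = V·I* = 2.729 + j2.212 VA.
Step 7 — Real power: P = Re(S) = 2.729 W.
Step 8 — Reactive power: Q = Im(S) = 2.212 VAR.
Step 9 — Apparent power: |S| = 3.513 VA.
Step 10 — Power factor: PF = P/|S| = 0.7768 (lagging).

(a) P = 2.729 W  (b) Q = 2.212 VAR  (c) S = 3.513 VA  (d) PF = 0.7768 (lagging)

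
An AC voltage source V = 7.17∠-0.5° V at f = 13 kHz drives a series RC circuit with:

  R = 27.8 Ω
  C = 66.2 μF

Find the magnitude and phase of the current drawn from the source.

Step 1 — Angular frequency: ω = 2π·f = 2π·1.3e+04 = 8.168e+04 rad/s.
Step 2 — Component impedances:
  R: Z = R = 27.8 Ω
  C: Z = 1/(jωC) = -j/(ω·C) = 0 - j0.1849 Ω
Step 3 — Series combination: Z_total = R + C = 27.8 - j0.1849 Ω = 27.8∠-0.4° Ω.
Step 4 — Source phasor: V = 7.17∠-0.5° V = 7.17 - j0.06257 V.
Step 5 — Ohm's law: I = V / Z_total = (7.17 - j0.06257) / (27.8 - j0.1849) = 0.2579 - j0.000535 A.
Step 6 — Convert to polar: |I| = 0.2579 A, ∠I = -0.1°.

I = 0.2579∠-0.1° A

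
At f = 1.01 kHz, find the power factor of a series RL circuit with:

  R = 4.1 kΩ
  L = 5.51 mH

Step 1 — Angular frequency: ω = 2π·f = 2π·1010 = 6346 rad/s.
Step 2 — Component impedances:
  R: Z = R = 4100 Ω
  L: Z = jωL = j·6346·0.00551 = 0 + j34.97 Ω
Step 3 — Series combination: Z_total = R + L = 4100 + j34.97 Ω = 4100∠0.5° Ω.
Step 4 — Power factor: PF = cos(φ) = Re(Z)/|Z| = 4100/4100 = 1.
Step 5 — Type: Im(Z) = 34.97 ⇒ lagging (phase φ = 0.5°).

PF = 1 (lagging, φ = 0.5°)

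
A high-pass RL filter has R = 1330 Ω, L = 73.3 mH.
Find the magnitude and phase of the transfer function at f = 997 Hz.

Step 1 — Angular frequency: ω = 2π·997 = 6264 rad/s.
Step 2 — Transfer function: H(jω) = jωL/(R + jωL).
Step 3 — Numerator jωL = j·459.2; denominator R + jωL = 1330 + j459.2.
Step 4 — H = 0.1065 + j0.3085.
Step 5 — Magnitude: |H| = 0.3263 (-9.7 dB); phase: φ = 71.0°.

|H| = 0.3263 (-9.7 dB), φ = 71.0°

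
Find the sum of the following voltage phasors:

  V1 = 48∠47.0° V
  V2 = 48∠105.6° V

Step 1 — Convert each phasor to rectangular form:
  V1 = 48·(cos(47.0°) + j·sin(47.0°)) = 32.74 + j35.1 V
  V2 = 48·(cos(105.6°) + j·sin(105.6°)) = -12.91 + j46.23 V
Step 2 — Sum components: V_total = 19.83 + j81.34 V.
Step 3 — Convert to polar: |V_total| = 83.72 V, ∠V_total = 76.3°.

V_total = 83.72∠76.3° V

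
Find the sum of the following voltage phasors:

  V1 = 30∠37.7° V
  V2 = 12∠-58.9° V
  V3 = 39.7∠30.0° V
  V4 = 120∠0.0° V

Step 1 — Convert each phasor to rectangular form:
  V1 = 30·(cos(37.7°) + j·sin(37.7°)) = 23.74 + j18.35 V
  V2 = 12·(cos(-58.9°) + j·sin(-58.9°)) = 6.198 - j10.28 V
  V3 = 39.7·(cos(30.0°) + j·sin(30.0°)) = 34.38 + j19.85 V
  V4 = 120·(cos(0.0°) + j·sin(0.0°)) = 120 V
Step 2 — Sum components: V_total = 184.3 + j27.92 V.
Step 3 — Convert to polar: |V_total| = 186.4 V, ∠V_total = 8.6°.

V_total = 186.4∠8.6° V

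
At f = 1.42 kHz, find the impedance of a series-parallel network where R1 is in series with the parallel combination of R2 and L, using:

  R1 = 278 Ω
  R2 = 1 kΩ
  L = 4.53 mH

Step 1 — Angular frequency: ω = 2π·f = 2π·1420 = 8922 rad/s.
Step 2 — Component impedances:
  R1: Z = R = 278 Ω
  R2: Z = R = 1000 Ω
  L: Z = jωL = j·8922·0.00453 = 0 + j40.42 Ω
Step 3 — Parallel branch: R2 || L = 1/(1/R2 + 1/L) = 1.631 + j40.35 Ω.
Step 4 — Series with R1: Z_total = R1 + (R2 || L) = 279.6 + j40.35 Ω = 282.5∠8.2° Ω.

Z = 279.6 + j40.35 Ω = 282.5∠8.2° Ω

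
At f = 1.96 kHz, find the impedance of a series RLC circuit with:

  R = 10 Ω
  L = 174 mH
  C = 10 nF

Step 1 — Angular frequency: ω = 2π·f = 2π·1960 = 1.232e+04 rad/s.
Step 2 — Component impedances:
  R: Z = R = 10 Ω
  L: Z = jωL = j·1.232e+04·0.174 = 0 + j2143 Ω
  C: Z = 1/(jωC) = -j/(ω·C) = 0 - j8120 Ω
Step 3 — Series combination: Z_total = R + L + C = 10 - j5977 Ω = 5977∠-89.9° Ω.

Z = 10 - j5977 Ω = 5977∠-89.9° Ω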